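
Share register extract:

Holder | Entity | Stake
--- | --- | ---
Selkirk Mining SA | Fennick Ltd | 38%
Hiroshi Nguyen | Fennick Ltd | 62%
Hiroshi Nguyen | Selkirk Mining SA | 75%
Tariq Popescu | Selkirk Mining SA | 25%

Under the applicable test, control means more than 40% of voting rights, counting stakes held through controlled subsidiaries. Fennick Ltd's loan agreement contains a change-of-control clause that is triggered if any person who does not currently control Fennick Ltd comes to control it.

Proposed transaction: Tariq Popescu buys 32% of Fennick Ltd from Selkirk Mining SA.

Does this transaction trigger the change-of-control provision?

The purchase adds only to Tariq's holdings (Selkirk's stake shrinks), so Tariq is the only person who could newly come to control Fennick.
Tariq's largest direct stake is 25% in Selkirk, which does not meet the threshold, so Tariq controls no company.
Neither Tariq nor any entity Tariq controls holds any voting interest in Fennick.
So before the transaction, Tariq does not control Fennick.
After the purchase, Tariq holds 32% of Fennick directly, and Selkirk's stake falls to 6%.
After the transaction, Tariq's side holds 32% of Fennick, not > 40%, so Tariq still does not control Fennick.
No new person acquires control, so the clause is not triggered.

No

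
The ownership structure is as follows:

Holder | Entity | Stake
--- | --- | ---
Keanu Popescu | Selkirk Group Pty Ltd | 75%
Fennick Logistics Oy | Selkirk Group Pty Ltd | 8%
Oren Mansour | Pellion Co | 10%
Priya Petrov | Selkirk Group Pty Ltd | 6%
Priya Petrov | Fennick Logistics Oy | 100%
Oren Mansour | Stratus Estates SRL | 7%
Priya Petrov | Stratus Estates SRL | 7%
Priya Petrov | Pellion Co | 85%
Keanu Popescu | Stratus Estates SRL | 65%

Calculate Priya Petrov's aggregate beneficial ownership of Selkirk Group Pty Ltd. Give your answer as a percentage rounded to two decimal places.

14.00%

Priya reaches Selkirk along 2 paths.
Direct stake: 6% = 6%.
Via Fennick: 100% × 8% = 8%.
Total: 6% + 8% = 14%.
Rounded: 14.00%.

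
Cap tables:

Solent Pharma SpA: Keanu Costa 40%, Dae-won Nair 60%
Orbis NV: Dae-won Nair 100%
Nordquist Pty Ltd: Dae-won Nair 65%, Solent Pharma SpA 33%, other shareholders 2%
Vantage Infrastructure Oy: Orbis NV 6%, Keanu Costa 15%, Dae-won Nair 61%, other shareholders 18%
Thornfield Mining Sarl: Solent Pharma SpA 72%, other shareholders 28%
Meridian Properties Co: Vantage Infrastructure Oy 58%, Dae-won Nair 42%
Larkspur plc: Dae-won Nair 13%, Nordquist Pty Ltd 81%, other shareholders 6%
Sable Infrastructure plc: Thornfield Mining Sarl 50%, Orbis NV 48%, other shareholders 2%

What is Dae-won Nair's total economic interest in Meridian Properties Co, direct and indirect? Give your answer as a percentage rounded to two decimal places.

80.86%

Dae-won reaches Meridian along 3 paths.
Via Orbis → Vantage: 100% × 6% × 58% = 3.48%.
Via Vantage: 61% × 58% = 35.38%.
Direct stake: 42% = 42%.
Total: 3.48% + 35.38% + 42% = 80.86%.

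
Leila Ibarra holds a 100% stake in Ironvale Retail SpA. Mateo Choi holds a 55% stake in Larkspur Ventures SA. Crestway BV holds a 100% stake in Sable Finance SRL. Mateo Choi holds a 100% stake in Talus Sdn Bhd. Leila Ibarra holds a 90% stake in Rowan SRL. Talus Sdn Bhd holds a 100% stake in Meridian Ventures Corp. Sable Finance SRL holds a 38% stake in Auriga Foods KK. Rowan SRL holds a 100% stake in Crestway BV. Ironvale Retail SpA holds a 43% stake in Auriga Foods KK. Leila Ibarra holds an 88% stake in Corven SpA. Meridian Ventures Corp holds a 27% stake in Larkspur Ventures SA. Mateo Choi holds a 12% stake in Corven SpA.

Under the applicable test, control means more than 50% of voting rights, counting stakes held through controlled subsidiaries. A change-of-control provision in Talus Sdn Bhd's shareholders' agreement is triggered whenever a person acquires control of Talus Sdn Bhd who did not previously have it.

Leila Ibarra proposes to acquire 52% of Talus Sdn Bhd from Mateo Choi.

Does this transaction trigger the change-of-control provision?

The purchase adds only to Leila's holdings (Mateo's stake shrinks), so Leila is the only person who could newly come to control Talus.
Leila holds 90% of Rowan, so Leila controls Rowan.
Leila holds 88% of Corven, so Leila controls Corven.
Rowan holds 100% of Crestway, so Leila controls Crestway.
Crestway holds 100% of Sable, so Leila controls Sable.
Leila holds 100% of Ironvale, so Leila controls Ironvale.
Sable and Ironvale together hold 38% + 43% = 81% of Auriga, so Leila controls Auriga.
Neither Leila nor any entity Leila controls holds any voting interest in Talus.
So before the transaction, Leila does not control Talus.
After the purchase, Leila holds 52% of Talus directly, and Mateo's stake falls to 48%.
Leila holds 52% of Talus, so Leila controls Talus.
Leila did not control Talus before and does after, so the clause is triggered.

Yes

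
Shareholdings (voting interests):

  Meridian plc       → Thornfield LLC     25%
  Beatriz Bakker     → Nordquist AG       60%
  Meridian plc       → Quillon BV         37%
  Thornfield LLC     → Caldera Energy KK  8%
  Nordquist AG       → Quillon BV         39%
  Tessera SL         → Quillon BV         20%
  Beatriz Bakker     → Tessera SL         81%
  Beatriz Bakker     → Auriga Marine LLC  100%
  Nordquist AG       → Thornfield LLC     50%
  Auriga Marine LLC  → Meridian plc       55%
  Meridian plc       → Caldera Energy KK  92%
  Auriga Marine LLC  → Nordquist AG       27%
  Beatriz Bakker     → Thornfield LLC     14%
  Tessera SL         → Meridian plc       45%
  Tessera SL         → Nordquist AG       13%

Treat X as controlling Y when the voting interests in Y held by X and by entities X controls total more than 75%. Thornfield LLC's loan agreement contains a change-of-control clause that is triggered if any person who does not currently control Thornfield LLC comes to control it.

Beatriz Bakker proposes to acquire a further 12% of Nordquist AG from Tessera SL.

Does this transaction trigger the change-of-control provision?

The purchase adds only to Beatriz's holdings (Tessera's stake shrinks), so Beatriz is the only person who could newly come to control Thornfield.
Beatriz holds 100% of Auriga, so Beatriz controls Auriga.
Beatriz holds 81% of Tessera, so Beatriz controls Tessera.
Auriga and Tessera together hold 55% + 45% = 100% of Meridian, so Beatriz controls Meridian.
Tessera and Beatriz and Auriga together hold 13% + 60% + 27% = 100% of Nordquist, so Beatriz controls Nordquist.
Beatriz and Nordquist and Meridian together hold 14% + 50% + 25% = 89% of Thornfield, so Beatriz controls Thornfield.
So Beatriz already controls Thornfield before the transaction.
After the purchase, Beatriz's direct stake in Nordquist rises to 60% + 12% = 72%, and Tessera's stake falls to 1%.
Beatriz controlled Thornfield already, so this is not a new person acquiring control; every other person's position is unchanged or reduced.
No new person acquires control, so the clause is not triggered.

No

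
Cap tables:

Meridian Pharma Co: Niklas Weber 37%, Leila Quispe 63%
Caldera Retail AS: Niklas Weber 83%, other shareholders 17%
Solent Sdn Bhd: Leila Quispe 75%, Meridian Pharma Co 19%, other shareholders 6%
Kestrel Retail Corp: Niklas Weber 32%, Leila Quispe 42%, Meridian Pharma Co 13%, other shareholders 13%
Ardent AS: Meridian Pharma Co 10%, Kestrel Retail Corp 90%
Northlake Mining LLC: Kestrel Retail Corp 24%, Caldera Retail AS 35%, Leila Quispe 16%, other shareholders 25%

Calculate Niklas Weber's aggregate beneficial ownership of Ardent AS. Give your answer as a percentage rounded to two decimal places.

36.83%

Niklas reaches Ardent along 3 paths.
Via Meridian: 37% × 10% = 3.7%.
Via Kestrel: 32% × 90% = 28.8%.
Via Meridian → Kestrel: 37% × 13% × 90% = 4.329%.
Total: 3.7% + 28.8% + 4.329% = 36.829%.
Rounded: 36.83%.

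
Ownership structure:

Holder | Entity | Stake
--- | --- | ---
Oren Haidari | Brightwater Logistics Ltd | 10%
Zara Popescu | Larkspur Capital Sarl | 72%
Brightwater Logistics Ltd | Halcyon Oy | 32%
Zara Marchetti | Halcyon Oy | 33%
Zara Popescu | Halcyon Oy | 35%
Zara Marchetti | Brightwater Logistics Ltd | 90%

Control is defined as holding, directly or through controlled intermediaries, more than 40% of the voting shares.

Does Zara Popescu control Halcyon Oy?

No

Zara Popescu holds 72% of Larkspur, so Zara Popescu controls Larkspur.
In Halcyon, Zara Popescu's side holds only 35%, not > 40%.
So Zara Popescu does not control Halcyon.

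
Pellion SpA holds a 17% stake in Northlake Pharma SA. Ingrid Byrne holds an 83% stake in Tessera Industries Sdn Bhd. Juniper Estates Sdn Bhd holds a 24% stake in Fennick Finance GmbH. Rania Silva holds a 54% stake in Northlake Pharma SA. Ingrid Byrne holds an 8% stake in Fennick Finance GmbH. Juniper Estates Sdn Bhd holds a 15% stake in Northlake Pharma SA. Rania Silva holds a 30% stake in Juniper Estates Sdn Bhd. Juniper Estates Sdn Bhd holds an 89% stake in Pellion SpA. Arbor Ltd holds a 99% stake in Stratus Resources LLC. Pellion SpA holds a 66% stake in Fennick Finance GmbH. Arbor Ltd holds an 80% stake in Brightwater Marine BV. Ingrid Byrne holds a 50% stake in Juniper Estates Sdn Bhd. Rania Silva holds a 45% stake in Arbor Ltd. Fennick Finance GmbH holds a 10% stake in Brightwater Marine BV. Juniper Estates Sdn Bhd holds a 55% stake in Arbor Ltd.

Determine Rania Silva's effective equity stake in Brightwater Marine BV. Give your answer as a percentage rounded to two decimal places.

Rania reaches Brightwater along 4 paths.
Via Juniper → Arbor: 30% × 55% × 80% = 13.2%.
Via Arbor: 45% × 80% = 36%.
Via Juniper → Fennick: 30% × 24% × 10% = 0.72%.
Via Juniper → Pellion → Fennick: 30% × 89% × 66% × 10% = 1.7622%.
Total: 13.2% + 36% + 0.72% + 1.7622% = 51.6822%.
Rounded: 51.68%.

51.68%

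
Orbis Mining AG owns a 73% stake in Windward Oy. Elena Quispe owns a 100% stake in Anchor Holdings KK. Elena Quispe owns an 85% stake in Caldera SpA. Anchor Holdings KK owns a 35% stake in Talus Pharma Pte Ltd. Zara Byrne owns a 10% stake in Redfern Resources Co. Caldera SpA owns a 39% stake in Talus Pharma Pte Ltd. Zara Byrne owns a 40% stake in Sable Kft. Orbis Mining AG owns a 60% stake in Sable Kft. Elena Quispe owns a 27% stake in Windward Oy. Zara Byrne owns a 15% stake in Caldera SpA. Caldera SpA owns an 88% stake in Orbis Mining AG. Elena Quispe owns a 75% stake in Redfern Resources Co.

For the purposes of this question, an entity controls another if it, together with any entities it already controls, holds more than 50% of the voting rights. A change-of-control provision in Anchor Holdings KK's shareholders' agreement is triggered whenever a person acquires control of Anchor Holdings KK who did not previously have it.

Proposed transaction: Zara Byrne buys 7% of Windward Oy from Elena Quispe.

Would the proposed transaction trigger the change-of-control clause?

The purchase adds only to Zara's holdings (Elena's stake shrinks), so Zara is the only person who could newly come to control Anchor.
Zara's largest direct stake is 40% in Sable, which does not meet the threshold, so Zara controls no company.
Neither Zara nor any entity Zara controls holds any voting interest in Anchor.
So before the transaction, Zara does not control Anchor.
After the purchase, Zara holds 7% of Windward directly, and Elena's stake falls to 20%.
Zara's side now holds 7% of Windward, not > 50%, so Zara still does not control Windward.
After the transaction, neither Zara nor any entity Zara controls holds a voting interest in Anchor, so Zara still does not control it.
No new person acquires control, so the clause is not triggered.

No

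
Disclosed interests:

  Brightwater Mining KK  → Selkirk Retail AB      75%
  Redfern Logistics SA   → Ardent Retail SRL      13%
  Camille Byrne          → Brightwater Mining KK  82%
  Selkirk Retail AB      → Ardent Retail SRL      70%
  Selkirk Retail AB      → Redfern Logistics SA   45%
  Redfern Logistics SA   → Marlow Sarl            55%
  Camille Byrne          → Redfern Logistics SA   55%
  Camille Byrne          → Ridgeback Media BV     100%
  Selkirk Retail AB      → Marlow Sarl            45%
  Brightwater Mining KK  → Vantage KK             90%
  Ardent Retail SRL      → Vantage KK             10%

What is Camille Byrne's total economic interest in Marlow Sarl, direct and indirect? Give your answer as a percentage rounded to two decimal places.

Camille reaches Marlow along 3 paths.
Via Brightwater → Selkirk: 82% × 75% × 45% = 27.675%.
Via Redfern: 55% × 55% = 30.25%.
Via Brightwater → Selkirk → Redfern: 82% × 75% × 45% × 55% = 15.22125%.
Total: 27.675% + 30.25% + 15.22125% = 73.14625%.
Rounded: 73.15%.

73.15%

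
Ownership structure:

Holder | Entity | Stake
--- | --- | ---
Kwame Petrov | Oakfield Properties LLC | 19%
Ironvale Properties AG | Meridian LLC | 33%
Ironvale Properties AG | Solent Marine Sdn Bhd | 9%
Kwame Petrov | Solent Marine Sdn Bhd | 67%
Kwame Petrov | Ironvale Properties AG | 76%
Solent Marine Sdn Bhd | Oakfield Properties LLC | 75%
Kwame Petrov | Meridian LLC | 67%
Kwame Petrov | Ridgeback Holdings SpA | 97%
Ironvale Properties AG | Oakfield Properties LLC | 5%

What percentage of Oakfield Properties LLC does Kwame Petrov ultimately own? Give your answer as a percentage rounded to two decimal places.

78.18%

Kwame reaches Oakfield along 4 paths.
Via Solent: 67% × 75% = 50.25%.
Via Ironvale → Solent: 76% × 9% × 75% = 5.13%.
Direct stake: 19% = 19%.
Via Ironvale: 76% × 5% = 3.8%.
Total: 50.25% + 5.13% + 19% + 3.8% = 78.18%.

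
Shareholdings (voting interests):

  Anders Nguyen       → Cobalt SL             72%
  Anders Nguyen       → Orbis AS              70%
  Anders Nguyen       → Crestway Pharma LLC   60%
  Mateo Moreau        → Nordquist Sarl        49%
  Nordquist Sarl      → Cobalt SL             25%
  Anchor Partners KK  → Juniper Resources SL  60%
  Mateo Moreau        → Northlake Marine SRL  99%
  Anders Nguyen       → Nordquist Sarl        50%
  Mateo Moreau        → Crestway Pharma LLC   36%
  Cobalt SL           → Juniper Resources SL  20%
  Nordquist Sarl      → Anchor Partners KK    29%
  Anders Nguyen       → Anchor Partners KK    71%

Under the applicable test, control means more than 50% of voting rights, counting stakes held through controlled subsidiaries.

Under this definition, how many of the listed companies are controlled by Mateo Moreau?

1

Mateo holds 99% of Northlake, so Mateo controls Northlake.
No other company's threshold is met.
Mateo controls 1 company.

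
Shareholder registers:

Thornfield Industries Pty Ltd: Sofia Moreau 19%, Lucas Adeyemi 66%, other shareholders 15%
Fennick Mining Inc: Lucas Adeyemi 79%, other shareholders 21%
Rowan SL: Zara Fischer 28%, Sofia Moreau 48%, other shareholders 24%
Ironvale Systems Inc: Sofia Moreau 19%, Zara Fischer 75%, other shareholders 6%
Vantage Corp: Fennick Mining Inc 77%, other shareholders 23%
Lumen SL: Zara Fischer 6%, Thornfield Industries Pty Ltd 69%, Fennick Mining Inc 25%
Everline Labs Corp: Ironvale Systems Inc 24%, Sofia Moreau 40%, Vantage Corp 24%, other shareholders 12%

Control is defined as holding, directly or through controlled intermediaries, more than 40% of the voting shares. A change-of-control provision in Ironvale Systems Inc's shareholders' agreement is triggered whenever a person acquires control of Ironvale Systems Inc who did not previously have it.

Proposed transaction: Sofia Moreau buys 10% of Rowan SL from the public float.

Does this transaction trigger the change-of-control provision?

No

The purchase changes only Sofia's holdings, so Sofia is the only person who could newly come to control Ironvale.
Sofia holds 48% of Rowan, so Sofia controls Rowan.
In Ironvale, Sofia's side holds only 19%, not > 40%.
So before the transaction, Sofia does not control Ironvale.
After the purchase, Sofia's direct stake in Rowan rises to 48% + 10% = 58%.
Sofia holds 58% of Rowan, so Sofia controls Rowan.
After the transaction, Sofia's side holds 19% of Ironvale, not > 40%, so Sofia still does not control Ironvale.
No new person acquires control, so the clause is not triggered.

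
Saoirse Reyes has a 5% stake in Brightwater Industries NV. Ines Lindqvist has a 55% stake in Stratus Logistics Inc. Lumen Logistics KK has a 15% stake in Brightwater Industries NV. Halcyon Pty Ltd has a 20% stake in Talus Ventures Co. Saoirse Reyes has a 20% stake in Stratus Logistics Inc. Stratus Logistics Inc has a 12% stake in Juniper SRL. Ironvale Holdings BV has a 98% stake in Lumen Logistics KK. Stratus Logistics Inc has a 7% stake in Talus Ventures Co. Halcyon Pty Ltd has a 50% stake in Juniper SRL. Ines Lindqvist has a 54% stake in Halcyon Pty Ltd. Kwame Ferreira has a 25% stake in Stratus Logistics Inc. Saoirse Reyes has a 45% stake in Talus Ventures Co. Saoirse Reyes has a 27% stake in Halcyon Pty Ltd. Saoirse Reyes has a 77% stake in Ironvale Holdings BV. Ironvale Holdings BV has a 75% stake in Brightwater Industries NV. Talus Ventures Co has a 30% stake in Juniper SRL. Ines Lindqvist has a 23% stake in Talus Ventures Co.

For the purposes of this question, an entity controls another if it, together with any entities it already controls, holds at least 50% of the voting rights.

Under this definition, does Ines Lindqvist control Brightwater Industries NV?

No

Ines holds 54% of Halcyon, so Ines controls Halcyon.
Ines holds 55% of Stratus, so Ines controls Stratus.
Halcyon and Ines and Stratus together hold 20% + 23% + 7% = 50% of Talus, so Ines controls Talus.
Halcyon and Stratus and Talus together hold 50% + 12% + 30% = 92% of Juniper, so Ines controls Juniper.
Neither Ines nor any entity Ines controls holds any voting interest in Brightwater.
So Ines does not control Brightwater.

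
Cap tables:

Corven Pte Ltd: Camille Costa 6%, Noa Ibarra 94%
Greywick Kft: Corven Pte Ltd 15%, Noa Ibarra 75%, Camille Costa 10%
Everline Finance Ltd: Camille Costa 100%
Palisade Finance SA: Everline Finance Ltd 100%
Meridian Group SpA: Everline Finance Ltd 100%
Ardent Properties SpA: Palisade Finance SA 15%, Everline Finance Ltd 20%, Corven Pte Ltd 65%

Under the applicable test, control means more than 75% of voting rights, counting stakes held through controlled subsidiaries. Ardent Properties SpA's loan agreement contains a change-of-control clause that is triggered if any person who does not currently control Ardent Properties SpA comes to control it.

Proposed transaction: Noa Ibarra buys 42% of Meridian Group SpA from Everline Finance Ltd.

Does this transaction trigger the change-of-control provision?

The purchase adds only to Noa's holdings (Everline's stake shrinks), so Noa is the only person who could newly come to control Ardent.
Noa holds 94% of Corven, so Noa controls Corven.
Corven and Noa together hold 15% + 75% = 90% of Greywick, so Noa controls Greywick.
In Ardent, Noa's side holds only 65%, not > 75%.
So before the transaction, Noa does not control Ardent.
After the purchase, Noa holds 42% of Meridian directly, and Everline's stake falls to 58%.
Noa's side now holds 42% of Meridian, not > 75%, so Noa still does not control Meridian.
After the transaction, Noa's side holds 65% of Ardent, not > 75%, so Noa still does not control Ardent.
No new person acquires control, so the clause is not triggered.

No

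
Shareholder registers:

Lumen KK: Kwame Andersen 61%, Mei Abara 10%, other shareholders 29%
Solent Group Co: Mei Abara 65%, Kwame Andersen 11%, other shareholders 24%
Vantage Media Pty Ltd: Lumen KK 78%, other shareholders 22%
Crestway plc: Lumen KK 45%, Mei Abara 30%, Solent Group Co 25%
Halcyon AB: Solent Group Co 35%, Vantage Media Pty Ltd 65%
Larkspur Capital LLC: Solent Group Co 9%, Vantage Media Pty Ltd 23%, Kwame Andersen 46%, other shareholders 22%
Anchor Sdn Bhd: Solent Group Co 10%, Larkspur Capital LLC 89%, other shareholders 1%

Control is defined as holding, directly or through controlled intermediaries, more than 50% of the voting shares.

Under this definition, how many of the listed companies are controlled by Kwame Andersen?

Kwame holds 61% of Lumen, so Kwame controls Lumen.
Lumen holds 78% of Vantage, so Kwame controls Vantage.
Vantage holds 65% of Halcyon, so Kwame controls Halcyon.
Vantage and Kwame together hold 23% + 46% = 69% of Larkspur, so Kwame controls Larkspur.
Larkspur holds 89% of Anchor, so Kwame controls Anchor.
No other company's threshold is met.
Kwame controls 5 companies.

5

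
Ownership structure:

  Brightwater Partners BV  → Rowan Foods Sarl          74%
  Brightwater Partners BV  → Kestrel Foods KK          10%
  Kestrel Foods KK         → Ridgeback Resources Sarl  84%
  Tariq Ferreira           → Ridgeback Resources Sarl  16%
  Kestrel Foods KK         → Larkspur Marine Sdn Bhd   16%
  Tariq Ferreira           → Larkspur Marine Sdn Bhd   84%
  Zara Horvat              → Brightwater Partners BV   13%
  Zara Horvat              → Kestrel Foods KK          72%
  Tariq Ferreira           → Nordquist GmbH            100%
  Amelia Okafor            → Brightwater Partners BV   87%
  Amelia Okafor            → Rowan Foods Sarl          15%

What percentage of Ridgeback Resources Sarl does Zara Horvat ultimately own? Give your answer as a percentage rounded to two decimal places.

61.57%

Zara reaches Ridgeback along 2 paths.
Via Kestrel: 72% × 84% = 60.48%.
Via Brightwater → Kestrel: 13% × 10% × 84% = 1.092%.
Total: 60.48% + 1.092% = 61.572%.
Rounded: 61.57%.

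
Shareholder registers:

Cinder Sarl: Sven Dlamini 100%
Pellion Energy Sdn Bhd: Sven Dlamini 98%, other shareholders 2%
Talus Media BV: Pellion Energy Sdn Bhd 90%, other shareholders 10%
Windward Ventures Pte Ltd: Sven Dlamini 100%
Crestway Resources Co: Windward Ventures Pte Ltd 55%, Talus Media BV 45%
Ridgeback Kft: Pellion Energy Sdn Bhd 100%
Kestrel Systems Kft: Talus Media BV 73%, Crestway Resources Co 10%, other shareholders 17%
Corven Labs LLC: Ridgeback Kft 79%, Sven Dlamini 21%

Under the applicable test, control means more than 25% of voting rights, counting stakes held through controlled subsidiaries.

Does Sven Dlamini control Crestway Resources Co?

Sven holds 98% of Pellion, so Sven controls Pellion.
Pellion holds 90% of Talus, so Sven controls Talus.
Sven holds 100% of Windward, so Sven controls Windward.
Windward and Talus together hold 55% + 45% = 100% of Crestway, so Sven controls Crestway.

Yes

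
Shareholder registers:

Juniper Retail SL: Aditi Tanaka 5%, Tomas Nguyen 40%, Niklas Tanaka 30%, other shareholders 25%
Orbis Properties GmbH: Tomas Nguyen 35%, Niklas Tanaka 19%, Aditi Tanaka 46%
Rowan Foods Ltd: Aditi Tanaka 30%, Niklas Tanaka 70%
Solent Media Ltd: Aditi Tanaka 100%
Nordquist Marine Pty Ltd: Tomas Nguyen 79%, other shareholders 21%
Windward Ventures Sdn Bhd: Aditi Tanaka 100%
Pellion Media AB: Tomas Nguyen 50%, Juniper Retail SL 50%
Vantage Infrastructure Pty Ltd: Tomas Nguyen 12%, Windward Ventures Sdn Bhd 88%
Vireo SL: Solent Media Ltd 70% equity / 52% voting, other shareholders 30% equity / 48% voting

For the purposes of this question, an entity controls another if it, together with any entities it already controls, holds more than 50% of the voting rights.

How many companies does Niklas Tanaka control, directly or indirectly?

1

Niklas holds 70% of Rowan, so Niklas controls Rowan.
No other company's threshold is met.
Niklas controls 1 company.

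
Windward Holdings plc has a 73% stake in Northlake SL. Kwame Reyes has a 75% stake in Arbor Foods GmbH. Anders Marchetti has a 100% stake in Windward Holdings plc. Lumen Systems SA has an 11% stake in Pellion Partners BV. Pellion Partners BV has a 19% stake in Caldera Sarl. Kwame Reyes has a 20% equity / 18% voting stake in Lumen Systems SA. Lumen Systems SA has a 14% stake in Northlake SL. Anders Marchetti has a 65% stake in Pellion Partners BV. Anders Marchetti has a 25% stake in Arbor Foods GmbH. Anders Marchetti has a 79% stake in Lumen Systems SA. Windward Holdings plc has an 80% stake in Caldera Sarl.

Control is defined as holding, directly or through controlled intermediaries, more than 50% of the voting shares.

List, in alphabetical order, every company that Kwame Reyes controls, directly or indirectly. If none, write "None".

Arbor Foods GmbH

Kwame holds 75% of Arbor, so Kwame controls Arbor.
No other company's threshold is met.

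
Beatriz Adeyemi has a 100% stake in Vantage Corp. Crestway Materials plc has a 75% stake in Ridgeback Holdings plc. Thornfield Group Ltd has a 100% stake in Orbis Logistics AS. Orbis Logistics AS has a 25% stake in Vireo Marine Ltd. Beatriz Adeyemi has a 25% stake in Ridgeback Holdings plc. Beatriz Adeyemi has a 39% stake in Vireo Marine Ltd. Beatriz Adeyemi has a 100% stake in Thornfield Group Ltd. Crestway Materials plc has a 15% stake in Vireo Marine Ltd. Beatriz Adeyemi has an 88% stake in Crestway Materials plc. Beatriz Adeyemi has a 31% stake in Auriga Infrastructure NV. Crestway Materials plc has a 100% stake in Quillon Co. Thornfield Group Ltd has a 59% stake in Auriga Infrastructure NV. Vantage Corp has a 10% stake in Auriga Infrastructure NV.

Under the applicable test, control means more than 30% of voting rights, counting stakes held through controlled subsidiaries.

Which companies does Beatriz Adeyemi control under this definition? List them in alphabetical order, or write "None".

Auriga Infrastructure NV, Crestway Materials plc, Orbis Logistics AS, Quillon Co, Ridgeback Holdings plc, Thornfield Group Ltd, Vantage Corp, Vireo Marine Ltd

Beatriz holds 100% of Thornfield, so Beatriz controls Thornfield.
Beatriz holds 88% of Crestway, so Beatriz controls Crestway.
Thornfield holds 100% of Orbis, so Beatriz controls Orbis.
Crestway and Beatriz together hold 75% + 25% = 100% of Ridgeback, so Beatriz controls Ridgeback.
Orbis and Crestway and Beatriz together hold 25% + 15% + 39% = 79% of Vireo, so Beatriz controls Vireo.
Beatriz holds 100% of Vantage, so Beatriz controls Vantage.
Crestway holds 100% of Quillon, so Beatriz controls Quillon.
Thornfield and Beatriz and Vantage together hold 59% + 31% + 10% = 100% of Auriga, so Beatriz controls Auriga.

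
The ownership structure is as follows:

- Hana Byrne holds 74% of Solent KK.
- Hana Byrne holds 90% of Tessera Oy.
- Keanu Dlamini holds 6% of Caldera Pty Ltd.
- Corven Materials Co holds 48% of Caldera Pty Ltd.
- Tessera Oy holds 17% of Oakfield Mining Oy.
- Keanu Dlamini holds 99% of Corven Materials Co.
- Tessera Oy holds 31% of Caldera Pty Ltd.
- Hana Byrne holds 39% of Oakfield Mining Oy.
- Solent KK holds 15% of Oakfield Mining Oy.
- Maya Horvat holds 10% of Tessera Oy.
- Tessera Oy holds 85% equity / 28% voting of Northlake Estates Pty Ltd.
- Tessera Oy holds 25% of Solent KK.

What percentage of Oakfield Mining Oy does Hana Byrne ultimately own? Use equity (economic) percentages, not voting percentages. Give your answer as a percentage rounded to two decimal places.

Hana reaches Oakfield along 4 paths.
Via Tessera: 90% × 17% = 15.3%.
Via Solent: 74% × 15% = 11.1%.
Via Tessera → Solent: 90% × 25% × 15% = 3.375%.
Direct stake: 39% = 39%.
Total: 15.3% + 11.1% + 3.375% + 39% = 68.775%.
Rounded: 68.78%.

68.78%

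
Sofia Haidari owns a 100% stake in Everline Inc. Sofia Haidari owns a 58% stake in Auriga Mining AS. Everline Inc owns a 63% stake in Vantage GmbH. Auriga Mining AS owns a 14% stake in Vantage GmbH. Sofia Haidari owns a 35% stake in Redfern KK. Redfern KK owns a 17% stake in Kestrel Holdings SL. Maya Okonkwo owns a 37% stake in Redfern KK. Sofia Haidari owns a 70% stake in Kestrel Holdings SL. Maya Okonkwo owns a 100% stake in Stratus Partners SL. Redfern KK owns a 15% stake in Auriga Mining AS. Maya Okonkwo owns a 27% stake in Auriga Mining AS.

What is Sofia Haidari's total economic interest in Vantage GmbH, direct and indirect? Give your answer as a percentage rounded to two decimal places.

Sofia reaches Vantage along 3 paths.
Via Auriga: 58% × 14% = 8.12%.
Via Redfern → Auriga: 35% × 15% × 14% = 0.735%.
Via Everline: 100% × 63% = 63%.
Total: 8.12% + 0.735% + 63% = 71.855%.
Rounded: 71.86%.

71.86%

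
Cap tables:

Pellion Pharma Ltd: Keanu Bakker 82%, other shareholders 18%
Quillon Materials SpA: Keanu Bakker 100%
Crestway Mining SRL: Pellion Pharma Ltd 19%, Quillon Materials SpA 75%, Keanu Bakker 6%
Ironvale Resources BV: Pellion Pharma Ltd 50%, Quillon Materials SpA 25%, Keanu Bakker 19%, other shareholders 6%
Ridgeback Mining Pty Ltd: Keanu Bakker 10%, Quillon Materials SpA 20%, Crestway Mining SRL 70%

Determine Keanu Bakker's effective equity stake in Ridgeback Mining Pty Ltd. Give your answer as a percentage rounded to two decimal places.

Keanu reaches Ridgeback along 5 paths.
Direct stake: 10% = 10%.
Via Quillon: 100% × 20% = 20%.
Via Pellion → Crestway: 82% × 19% × 70% = 10.906%.
Via Quillon → Crestway: 100% × 75% × 70% = 52.5%.
Via Crestway: 6% × 70% = 4.2%.
Total: 10% + 20% + 10.906% + 52.5% + 4.2% = 97.606%.
Rounded: 97.61%.

97.61%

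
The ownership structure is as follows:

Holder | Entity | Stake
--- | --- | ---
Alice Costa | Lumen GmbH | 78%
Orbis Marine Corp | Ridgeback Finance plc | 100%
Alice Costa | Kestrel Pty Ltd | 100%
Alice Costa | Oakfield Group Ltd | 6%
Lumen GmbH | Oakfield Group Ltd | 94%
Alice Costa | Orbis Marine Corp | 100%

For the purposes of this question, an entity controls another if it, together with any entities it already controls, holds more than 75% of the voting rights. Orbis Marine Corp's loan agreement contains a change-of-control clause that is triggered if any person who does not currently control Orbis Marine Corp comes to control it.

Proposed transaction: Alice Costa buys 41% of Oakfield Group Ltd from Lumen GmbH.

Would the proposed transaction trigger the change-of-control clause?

No

The purchase adds only to Alice's holdings (Lumen's stake shrinks), so Alice is the only person who could newly come to control Orbis.
Alice holds 100% of Orbis, so Alice controls Orbis.
So Alice already controls Orbis before the transaction.
After the purchase, Alice's direct stake in Oakfield rises to 6% + 41% = 47%, and Lumen's stake falls to 53%.
Alice controlled Orbis already, so this is not a new person acquiring control; every other person's position is unchanged or reduced.
No new person acquires control, so the clause is not triggered.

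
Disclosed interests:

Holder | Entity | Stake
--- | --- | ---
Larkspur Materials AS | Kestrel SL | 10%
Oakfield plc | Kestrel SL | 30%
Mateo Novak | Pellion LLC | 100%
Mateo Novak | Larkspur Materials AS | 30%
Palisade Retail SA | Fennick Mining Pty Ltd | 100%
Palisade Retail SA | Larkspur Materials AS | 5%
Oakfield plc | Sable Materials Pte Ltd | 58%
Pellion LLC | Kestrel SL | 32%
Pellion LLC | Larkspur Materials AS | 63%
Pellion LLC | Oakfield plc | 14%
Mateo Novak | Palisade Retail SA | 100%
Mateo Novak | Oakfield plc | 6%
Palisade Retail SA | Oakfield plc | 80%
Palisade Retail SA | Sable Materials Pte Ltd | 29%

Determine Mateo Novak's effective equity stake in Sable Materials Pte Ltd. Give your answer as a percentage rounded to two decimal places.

Mateo reaches Sable along 4 paths.
Via Palisade: 100% × 29% = 29%.
Via Pellion → Oakfield: 100% × 14% × 58% = 8.12%.
Via Palisade → Oakfield: 100% × 80% × 58% = 46.4%.
Via Oakfield: 6% × 58% = 3.48%.
Total: 29% + 8.12% + 46.4% + 3.48% = 87%.
Rounded: 87.00%.

87.00%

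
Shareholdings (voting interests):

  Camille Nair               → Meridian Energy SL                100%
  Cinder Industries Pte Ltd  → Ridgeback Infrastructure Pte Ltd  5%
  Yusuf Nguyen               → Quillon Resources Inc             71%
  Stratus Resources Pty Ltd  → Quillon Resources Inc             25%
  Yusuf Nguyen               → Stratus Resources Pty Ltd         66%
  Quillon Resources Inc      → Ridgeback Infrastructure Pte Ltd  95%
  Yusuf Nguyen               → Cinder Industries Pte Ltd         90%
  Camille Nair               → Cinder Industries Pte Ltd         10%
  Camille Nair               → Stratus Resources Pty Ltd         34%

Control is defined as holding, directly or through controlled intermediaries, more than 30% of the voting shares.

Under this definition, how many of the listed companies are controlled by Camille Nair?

Camille holds 34% of Stratus, so Camille controls Stratus.
Camille holds 100% of Meridian, so Camille controls Meridian.
No other company's threshold is met.
Camille controls 2 companies.

2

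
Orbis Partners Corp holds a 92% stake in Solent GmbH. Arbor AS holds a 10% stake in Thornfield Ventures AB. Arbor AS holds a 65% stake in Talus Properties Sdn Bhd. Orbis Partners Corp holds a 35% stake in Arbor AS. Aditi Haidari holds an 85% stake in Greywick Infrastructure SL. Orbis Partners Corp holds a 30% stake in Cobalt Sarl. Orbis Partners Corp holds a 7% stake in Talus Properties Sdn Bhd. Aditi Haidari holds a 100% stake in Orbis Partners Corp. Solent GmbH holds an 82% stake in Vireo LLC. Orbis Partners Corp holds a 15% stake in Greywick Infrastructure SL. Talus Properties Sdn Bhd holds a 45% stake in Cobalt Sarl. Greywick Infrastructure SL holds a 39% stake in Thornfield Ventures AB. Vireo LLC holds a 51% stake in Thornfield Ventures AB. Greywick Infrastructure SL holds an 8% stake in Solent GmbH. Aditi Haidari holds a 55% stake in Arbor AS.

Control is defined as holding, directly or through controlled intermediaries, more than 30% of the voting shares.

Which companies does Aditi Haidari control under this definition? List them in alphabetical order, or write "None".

Aditi holds 100% of Orbis, so Aditi controls Orbis.
Orbis and Aditi together hold 35% + 55% = 90% of Arbor, so Aditi controls Arbor.
Aditi and Orbis together hold 85% + 15% = 100% of Greywick, so Aditi controls Greywick.
Greywick and Orbis together hold 8% + 92% = 100% of Solent, so Aditi controls Solent.
Arbor and Orbis together hold 65% + 7% = 72% of Talus, so Aditi controls Talus.
Solent holds 82% of Vireo, so Aditi controls Vireo.
Orbis and Talus together hold 30% + 45% = 75% of Cobalt, so Aditi controls Cobalt.
Greywick and Arbor and Vireo together hold 39% + 10% + 51% = 100% of Thornfield, so Aditi controls Thornfield.

Arbor AS, Cobalt Sarl, Greywick Infrastructure SL, Orbis Partners Corp, Solent GmbH, Talus Properties Sdn Bhd, Thornfield Ventures AB, Vireo LLC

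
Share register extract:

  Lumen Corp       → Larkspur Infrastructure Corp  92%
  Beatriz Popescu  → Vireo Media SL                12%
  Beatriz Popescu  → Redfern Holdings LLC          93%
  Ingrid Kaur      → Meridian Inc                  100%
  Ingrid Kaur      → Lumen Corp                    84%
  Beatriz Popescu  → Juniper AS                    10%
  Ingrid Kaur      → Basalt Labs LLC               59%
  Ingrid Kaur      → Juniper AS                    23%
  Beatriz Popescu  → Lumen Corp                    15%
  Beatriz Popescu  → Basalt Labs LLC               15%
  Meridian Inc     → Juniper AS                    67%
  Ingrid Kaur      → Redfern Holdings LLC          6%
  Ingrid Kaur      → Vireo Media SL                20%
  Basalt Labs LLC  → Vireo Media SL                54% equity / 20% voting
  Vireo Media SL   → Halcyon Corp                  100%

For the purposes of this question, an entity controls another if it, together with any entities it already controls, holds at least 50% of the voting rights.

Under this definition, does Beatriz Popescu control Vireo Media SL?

Beatriz holds 93% of Redfern, so Beatriz controls Redfern.
In Vireo, Beatriz's side holds only 12%, not ≥ 50%.
So Beatriz does not control Vireo.

No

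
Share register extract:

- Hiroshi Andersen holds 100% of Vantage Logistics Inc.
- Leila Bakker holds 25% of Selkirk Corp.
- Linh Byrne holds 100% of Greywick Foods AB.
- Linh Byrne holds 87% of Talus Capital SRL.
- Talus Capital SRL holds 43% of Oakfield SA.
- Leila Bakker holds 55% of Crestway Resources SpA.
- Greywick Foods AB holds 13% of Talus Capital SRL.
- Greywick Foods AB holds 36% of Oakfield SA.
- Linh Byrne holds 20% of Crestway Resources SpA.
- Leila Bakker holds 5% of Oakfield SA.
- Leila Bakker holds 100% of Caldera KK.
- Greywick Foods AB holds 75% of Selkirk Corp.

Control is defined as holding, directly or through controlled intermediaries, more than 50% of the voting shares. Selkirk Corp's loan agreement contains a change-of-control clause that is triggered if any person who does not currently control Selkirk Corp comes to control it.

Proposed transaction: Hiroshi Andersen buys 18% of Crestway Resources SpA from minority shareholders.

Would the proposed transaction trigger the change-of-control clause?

No

The purchase changes only Hiroshi's holdings, so Hiroshi is the only person who could newly come to control Selkirk.
Hiroshi holds 100% of Vantage, so Hiroshi controls Vantage.
Neither Hiroshi nor any entity Hiroshi controls holds any voting interest in Selkirk.
So before the transaction, Hiroshi does not control Selkirk.
After the purchase, Hiroshi holds 18% of Crestway directly.
Hiroshi's side now holds 18% of Crestway, not > 50%, so Hiroshi still does not control Crestway.
After the transaction, neither Hiroshi nor any entity Hiroshi controls holds a voting interest in Selkirk, so Hiroshi still does not control it.
No new person acquires control, so the clause is not triggered.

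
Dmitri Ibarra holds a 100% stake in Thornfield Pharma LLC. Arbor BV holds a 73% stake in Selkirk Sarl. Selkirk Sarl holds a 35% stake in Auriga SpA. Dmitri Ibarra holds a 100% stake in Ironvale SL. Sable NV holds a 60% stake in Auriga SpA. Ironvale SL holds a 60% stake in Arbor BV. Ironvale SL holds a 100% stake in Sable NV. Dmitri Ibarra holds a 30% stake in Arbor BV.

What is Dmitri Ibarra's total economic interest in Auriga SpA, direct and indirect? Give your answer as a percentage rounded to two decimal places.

83.00%

Dmitri reaches Auriga along 3 paths.
Via Ironvale → Sable: 100% × 100% × 60% = 60%.
Via Arbor → Selkirk: 30% × 73% × 35% = 7.665%.
Via Ironvale → Arbor → Selkirk: 100% × 60% × 73% × 35% = 15.33%.
Total: 60% + 7.665% + 15.33% = 82.995%.
Rounded: 83.00%.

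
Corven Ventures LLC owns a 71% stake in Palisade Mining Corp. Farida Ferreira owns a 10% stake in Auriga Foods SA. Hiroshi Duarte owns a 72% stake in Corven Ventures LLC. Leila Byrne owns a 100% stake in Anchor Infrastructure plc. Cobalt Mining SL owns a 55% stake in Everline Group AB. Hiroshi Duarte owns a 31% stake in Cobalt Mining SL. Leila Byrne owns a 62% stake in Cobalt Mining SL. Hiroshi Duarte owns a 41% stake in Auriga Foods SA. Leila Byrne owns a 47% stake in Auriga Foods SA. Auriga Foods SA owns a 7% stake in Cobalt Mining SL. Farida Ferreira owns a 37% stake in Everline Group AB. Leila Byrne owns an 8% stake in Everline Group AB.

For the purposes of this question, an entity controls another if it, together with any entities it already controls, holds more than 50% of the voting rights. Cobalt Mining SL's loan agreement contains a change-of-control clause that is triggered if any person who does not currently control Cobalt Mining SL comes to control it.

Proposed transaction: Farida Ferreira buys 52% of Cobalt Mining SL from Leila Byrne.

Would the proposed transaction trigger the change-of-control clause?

Yes

The purchase adds only to Farida's holdings (Leila's stake shrinks), so Farida is the only person who could newly come to control Cobalt.
Farida's largest direct stake is 37% in Everline, which does not meet the threshold, so Farida controls no company.
Neither Farida nor any entity Farida controls holds any voting interest in Cobalt.
So before the transaction, Farida does not control Cobalt.
After the purchase, Farida holds 52% of Cobalt directly, and Leila's stake falls to 10%.
Farida holds 52% of Cobalt, so Farida controls Cobalt.
Farida did not control Cobalt before and does after, so the clause is triggered.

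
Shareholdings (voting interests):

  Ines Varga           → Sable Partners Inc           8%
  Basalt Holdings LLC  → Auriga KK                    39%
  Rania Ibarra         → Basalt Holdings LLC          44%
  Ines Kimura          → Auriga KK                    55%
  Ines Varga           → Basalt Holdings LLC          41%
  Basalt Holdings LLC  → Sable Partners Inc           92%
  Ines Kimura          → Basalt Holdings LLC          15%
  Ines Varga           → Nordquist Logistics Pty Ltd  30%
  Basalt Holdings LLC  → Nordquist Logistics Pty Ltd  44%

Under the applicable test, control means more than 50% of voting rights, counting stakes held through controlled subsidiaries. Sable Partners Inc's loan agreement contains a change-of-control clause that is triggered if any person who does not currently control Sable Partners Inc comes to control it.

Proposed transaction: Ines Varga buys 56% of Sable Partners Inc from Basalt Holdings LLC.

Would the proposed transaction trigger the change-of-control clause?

Yes

The purchase adds only to Ines Varga's holdings (Basalt's stake shrinks), so Ines Varga is the only person who could newly come to control Sable.
Ines Varga's largest direct stake is 41% in Basalt, which does not meet the threshold, so Ines Varga controls no company.
In Sable, Ines Varga's side holds only 8%, not > 50%.
So before the transaction, Ines Varga does not control Sable.
After the purchase, Ines Varga's direct stake in Sable rises to 8% + 56% = 64%, and Basalt's stake falls to 36%.
Ines Varga holds 64% of Sable, so Ines Varga controls Sable.
Ines Varga did not control Sable before and does after, so the clause is triggered.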